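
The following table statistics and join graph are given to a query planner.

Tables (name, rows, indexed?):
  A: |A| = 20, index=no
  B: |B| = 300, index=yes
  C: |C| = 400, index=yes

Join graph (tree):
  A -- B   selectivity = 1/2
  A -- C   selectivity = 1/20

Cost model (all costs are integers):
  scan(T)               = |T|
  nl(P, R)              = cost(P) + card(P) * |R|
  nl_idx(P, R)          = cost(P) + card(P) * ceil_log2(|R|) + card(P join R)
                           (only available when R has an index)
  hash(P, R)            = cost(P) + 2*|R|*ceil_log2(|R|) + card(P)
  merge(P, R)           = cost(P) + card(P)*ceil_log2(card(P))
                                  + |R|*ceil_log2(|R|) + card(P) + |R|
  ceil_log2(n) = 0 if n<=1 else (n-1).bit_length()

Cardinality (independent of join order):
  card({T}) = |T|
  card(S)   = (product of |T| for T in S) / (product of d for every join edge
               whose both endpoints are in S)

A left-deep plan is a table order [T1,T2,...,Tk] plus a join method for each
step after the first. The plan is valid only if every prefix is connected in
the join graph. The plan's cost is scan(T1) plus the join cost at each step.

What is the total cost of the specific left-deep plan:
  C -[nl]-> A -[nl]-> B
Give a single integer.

128400

step 1: scan C: cost=400, card=400
step 2: join A via nl
    card(P join A) = 400*20/(20) = 400
    cost = 400 + 400*20 = 8400
step 3: join B via nl
    card(P join B) = 400*300/(2) = 60000
    cost = 8400 + 400*300 = 128400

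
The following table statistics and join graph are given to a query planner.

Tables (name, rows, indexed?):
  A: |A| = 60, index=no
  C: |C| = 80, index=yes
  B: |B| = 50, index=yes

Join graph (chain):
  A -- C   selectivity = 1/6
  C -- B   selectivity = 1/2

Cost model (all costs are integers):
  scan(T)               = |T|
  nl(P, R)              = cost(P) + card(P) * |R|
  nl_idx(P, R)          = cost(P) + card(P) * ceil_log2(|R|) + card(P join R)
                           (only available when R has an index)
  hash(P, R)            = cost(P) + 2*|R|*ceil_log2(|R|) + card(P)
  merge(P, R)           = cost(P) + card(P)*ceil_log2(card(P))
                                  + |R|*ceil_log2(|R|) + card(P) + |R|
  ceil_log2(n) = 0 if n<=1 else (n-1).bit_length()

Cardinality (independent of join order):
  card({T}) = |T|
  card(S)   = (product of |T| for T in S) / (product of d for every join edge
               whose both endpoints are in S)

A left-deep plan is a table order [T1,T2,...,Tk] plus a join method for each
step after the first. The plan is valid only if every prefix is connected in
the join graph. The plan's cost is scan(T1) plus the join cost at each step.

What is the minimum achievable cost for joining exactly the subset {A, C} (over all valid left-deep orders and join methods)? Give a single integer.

880

Selinger DP over subsets of {A,C}:
  {A}: scan cost=60, card=60
  {C}: scan cost=80, card=80
  {AC}: card=800; try (A,hash)→880, (C,merge)→1120, (A,merge)→1140, (C,hash)→1240, (C,nl_idx)→1280, (C,nl)→4860 …(+1); best=880 via (A,hash)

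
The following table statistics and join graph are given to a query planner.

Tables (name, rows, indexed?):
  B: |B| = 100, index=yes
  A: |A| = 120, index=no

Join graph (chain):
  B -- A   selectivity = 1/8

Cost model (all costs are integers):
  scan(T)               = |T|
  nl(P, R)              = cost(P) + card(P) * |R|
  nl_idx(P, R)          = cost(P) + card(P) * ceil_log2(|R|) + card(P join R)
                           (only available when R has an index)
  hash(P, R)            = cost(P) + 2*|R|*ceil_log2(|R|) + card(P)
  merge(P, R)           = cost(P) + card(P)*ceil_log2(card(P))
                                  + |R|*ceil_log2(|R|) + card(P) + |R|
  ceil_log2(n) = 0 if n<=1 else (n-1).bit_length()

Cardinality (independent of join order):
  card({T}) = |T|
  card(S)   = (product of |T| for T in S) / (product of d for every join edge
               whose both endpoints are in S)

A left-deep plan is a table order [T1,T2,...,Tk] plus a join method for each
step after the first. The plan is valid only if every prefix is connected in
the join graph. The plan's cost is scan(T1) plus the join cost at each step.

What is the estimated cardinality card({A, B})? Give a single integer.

Tables in S: A(120), B(100)
Edges inside S: B-A(d=8)
numerator = 120 * 100 = 12000
denominator = 8 = 8
card(S) = 12000 / 8 = 1500

1500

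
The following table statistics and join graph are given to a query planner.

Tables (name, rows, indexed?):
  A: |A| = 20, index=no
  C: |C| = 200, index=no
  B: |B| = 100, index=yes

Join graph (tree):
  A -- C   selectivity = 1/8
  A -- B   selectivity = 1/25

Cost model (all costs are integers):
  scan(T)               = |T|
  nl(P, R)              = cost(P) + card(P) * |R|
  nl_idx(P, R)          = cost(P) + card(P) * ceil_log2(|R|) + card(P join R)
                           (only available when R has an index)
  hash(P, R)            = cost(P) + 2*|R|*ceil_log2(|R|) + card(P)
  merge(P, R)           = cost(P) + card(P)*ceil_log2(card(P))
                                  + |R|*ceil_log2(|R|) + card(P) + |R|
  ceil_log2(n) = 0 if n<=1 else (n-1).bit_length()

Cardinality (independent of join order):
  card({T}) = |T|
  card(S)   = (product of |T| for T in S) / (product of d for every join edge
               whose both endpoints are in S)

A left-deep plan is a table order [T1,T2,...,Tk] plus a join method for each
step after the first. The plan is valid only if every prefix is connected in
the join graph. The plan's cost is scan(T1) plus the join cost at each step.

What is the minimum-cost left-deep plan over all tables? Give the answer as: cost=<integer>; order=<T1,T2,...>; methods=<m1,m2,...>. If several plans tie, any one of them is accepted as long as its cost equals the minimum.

cost=2500; order=C,A,B; methods=hash,hash

Selinger DP (subsets sized 1..n):
  {A}: scan cost=20, card=20
  {C}: scan cost=200, card=200
  {B}: scan cost=100, card=100
  {AC}: card=500; try (A,hash)→600, (C,merge)→1940, (A,merge)→2120, (C,hash)→3240, (C,nl)→4020, (A,nl)→4200; best=600 via (A,hash)
  {AB}: card=80; try (B,nl_idx)→240, (A,hash)→400, (B,merge)→940, (A,merge)→1020, (B,hash)→1440, (B,nl)→2020 …(+1); best=240 via (B,nl_idx)
  {ABC}: card=2000; try (B,hash)→2500, (C,merge)→2680, (C,hash)→3520, (B,nl_idx)→6100, (B,merge)→6400, (C,nl)→16240 …(+1); best=2500 via (B,hash)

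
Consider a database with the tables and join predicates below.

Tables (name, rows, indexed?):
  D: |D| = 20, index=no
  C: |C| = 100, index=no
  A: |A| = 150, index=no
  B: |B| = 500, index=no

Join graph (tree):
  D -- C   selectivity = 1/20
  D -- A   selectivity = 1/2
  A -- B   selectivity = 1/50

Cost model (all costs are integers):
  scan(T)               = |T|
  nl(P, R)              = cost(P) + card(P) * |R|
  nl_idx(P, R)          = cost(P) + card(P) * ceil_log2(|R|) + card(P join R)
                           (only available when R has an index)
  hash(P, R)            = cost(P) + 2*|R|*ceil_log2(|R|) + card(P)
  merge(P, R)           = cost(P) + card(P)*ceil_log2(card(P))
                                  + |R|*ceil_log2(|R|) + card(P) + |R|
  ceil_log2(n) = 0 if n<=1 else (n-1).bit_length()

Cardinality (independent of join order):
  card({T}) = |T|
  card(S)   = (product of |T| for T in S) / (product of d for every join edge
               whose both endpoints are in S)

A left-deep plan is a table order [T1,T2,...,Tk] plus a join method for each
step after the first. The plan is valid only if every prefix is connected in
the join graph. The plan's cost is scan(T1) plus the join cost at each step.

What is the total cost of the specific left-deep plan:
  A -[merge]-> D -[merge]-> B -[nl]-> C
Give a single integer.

step 1: scan A: cost=150, card=150
step 2: join D via merge
    card(P join D) = 150*20/(2) = 1500
    cost = 150 + 150*8 + 20*5 + 150 + 20 = 1620
step 3: join B via merge
    card(P join B) = 1500*500/(50) = 15000
    cost = 1620 + 1500*11 + 500*9 + 1500 + 500 = 24620
step 4: join C via nl
    card(P join C) = 15000*100/(20) = 75000
    cost = 24620 + 15000*100 = 1524620

1524620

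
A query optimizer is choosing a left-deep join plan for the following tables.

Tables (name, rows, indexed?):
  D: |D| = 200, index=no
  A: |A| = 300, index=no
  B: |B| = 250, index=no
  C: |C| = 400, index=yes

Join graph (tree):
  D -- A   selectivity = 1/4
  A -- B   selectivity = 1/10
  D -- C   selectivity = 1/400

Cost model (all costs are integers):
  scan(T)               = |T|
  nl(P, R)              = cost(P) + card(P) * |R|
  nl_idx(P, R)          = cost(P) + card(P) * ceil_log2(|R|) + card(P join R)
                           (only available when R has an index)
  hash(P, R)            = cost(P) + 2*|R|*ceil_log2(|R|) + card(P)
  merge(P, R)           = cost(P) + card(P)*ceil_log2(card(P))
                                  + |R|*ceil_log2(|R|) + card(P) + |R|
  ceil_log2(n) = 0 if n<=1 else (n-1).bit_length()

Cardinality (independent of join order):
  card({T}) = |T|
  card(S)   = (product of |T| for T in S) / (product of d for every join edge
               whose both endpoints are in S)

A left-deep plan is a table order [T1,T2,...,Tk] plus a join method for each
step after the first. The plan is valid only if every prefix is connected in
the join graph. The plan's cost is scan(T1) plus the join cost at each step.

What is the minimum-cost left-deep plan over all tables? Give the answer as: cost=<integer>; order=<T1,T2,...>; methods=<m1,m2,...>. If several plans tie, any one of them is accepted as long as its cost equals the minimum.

cost=26000; order=D,C,A,B; methods=nl_idx,merge,hash

Selinger DP (subsets sized 1..n):
  {D}: scan cost=200, card=200
  {A}: scan cost=300, card=300
  {B}: scan cost=250, card=250
  {C}: scan cost=400, card=400
  {AD}: card=15000; try (D,hash)→3800, (A,merge)→5000, (D,merge)→5100, (A,hash)→5800, (A,nl)→60200, (D,nl)→60300; best=3800 via (D,hash)
  {CD}: card=200; try (C,nl_idx)→2200, (D,hash)→4000, (C,merge)→6000, (D,merge)→6200, (C,hash)→7600, (C,nl)→80200 …(+1); best=2200 via (C,nl_idx)
  {AB}: card=7500; try (B,hash)→4600, (A,merge)→5500, (B,merge)→5550, (A,hash)→5900, (A,nl)→75250, (B,nl)→75300; best=4600 via (B,hash)
  {ABD}: card=375000; try (D,hash)→15300, (B,hash)→22800, (D,merge)→111400, (B,merge)→231050, (D,nl)→1504600, (B,nl)→3753800; best=15300 via (D,hash)
  {ACD}: card=15000; try (A,merge)→7000, (A,hash)→7800, (C,hash)→26000, (A,nl)→62200, (C,nl_idx)→153800, (C,merge)→232800 …(+1); best=7000 via (A,merge)
  {ABCD}: card=375000; try (B,hash)→26000, (B,merge)→234250, (C,hash)→397500, (B,nl)→3757000, (C,nl_idx)→3765300, (C,merge)→7519300 …(+1); best=26000 via (B,hash)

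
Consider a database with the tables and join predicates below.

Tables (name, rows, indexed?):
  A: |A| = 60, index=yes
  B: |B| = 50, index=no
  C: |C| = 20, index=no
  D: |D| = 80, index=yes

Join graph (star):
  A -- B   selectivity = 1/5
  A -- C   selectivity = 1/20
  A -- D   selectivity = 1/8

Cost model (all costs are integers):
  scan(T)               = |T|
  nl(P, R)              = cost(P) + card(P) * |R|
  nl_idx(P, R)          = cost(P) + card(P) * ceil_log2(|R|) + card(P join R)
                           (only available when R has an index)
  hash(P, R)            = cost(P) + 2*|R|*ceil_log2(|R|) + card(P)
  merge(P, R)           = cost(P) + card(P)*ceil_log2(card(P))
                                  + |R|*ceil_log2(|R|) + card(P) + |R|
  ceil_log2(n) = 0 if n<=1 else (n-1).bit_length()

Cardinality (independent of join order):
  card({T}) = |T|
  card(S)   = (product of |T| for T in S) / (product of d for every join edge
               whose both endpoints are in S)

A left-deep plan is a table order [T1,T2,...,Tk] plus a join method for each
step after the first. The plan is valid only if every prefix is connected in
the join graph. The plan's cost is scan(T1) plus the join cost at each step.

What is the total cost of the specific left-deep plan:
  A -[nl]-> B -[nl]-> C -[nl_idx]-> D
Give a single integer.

25260

step 1: scan A: cost=60, card=60
step 2: join B via nl
    card(P join B) = 60*50/(5) = 600
    cost = 60 + 60*50 = 3060
step 3: join C via nl
    card(P join C) = 600*20/(20) = 600
    cost = 3060 + 600*20 = 15060
step 4: join D via nl_idx
    card(P join D) = 600*80/(8) = 6000
    cost = 15060 + 600*7 + 6000 = 25260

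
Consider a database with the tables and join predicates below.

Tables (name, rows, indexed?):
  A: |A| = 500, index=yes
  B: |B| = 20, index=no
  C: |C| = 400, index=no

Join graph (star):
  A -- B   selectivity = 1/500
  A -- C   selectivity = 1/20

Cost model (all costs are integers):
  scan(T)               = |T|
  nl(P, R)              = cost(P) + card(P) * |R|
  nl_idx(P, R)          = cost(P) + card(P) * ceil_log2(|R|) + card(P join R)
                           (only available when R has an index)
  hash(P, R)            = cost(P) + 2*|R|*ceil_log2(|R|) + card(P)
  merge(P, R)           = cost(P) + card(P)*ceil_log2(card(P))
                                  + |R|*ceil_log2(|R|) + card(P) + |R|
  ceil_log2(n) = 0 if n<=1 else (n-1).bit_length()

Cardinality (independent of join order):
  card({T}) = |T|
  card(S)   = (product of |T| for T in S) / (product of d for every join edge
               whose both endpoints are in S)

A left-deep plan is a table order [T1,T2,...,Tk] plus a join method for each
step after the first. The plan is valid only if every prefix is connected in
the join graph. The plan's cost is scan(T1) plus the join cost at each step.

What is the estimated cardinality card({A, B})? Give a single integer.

Tables in S: A(500), B(20)
Edges inside S: A-B(d=500)
numerator = 500 * 20 = 10000
denominator = 500 = 500
card(S) = 10000 / 500 = 20

20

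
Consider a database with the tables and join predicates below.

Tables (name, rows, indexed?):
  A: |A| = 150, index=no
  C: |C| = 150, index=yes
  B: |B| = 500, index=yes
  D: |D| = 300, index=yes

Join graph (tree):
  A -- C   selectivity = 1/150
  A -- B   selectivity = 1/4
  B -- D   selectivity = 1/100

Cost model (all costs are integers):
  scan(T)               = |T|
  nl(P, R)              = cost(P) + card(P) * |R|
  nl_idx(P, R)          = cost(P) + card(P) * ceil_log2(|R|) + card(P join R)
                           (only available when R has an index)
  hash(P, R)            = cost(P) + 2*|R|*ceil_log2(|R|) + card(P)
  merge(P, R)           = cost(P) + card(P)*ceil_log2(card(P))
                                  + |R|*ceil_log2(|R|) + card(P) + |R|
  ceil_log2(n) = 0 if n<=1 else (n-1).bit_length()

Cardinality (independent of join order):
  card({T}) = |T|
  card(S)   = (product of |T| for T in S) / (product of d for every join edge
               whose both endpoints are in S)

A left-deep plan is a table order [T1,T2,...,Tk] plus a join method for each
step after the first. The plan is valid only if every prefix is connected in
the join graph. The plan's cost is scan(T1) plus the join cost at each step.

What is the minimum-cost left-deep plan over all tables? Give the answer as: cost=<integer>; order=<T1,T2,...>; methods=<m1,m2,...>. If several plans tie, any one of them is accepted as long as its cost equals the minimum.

Selinger DP (subsets sized 1..n):
  {A}: scan cost=150, card=150
  {C}: scan cost=150, card=150
  {B}: scan cost=500, card=500
  {D}: scan cost=300, card=300
  {AC}: card=150; try (C,nl_idx)→1500, (C,hash)→2700, (A,hash)→2700, (C,merge)→2850, (A,merge)→2850, (C,nl)→22650 …(+1); best=1500 via (C,nl_idx)
  {AB}: card=18750; try (A,hash)→3400, (B,merge)→6500, (A,merge)→6850, (B,hash)→9300, (B,nl_idx)→20250, (B,nl)→75150 …(+1); best=3400 via (A,hash)
  {BD}: card=1500; try (B,nl_idx)→4500, (D,hash)→6400, (D,nl_idx)→6500, (B,merge)→8300, (D,merge)→8500, (B,hash)→9600 …(+2); best=4500 via (B,nl_idx)
  {ABC}: card=18750; try (B,merge)→7850, (B,hash)→10650, (B,nl_idx)→21600, (C,hash)→24550, (B,nl)→76500, (C,nl_idx)→172150 …(+2); best=7850 via (B,merge)
  {ABD}: card=56250; try (A,hash)→8400, (A,merge)→23850, (D,hash)→27550, (D,nl_idx)→228400, (A,nl)→229500, (D,merge)→306400 …(+1); best=8400 via (A,hash)
  {ABCD}: card=56250; try (D,hash)→32000, (C,hash)→67050, (D,nl_idx)→232850, (D,merge)→310850, (C,nl_idx)→514650, (C,merge)→966000 …(+2); best=32000 via (D,hash)

cost=32000; order=A,C,B,D; methods=nl_idx,merge,hash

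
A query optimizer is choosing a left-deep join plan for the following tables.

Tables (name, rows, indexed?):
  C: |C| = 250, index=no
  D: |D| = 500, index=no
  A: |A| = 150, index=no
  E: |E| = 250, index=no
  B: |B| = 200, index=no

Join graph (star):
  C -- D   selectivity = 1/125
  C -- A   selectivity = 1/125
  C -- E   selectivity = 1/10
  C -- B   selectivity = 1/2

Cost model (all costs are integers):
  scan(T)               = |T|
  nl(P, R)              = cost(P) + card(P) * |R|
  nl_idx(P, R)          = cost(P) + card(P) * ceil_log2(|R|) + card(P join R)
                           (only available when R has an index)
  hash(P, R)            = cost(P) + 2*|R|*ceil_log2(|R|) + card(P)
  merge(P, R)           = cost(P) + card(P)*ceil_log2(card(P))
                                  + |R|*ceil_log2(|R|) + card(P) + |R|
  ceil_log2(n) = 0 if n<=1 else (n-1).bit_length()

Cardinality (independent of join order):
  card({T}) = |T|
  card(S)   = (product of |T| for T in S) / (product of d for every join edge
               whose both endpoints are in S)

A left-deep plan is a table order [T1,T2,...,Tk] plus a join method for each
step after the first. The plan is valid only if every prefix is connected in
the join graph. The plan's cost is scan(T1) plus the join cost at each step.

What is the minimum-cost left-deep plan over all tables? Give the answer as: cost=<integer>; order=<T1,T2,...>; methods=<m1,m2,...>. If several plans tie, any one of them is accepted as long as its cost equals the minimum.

cost=46800; order=D,C,A,E,B; methods=hash,hash,hash,hash

Selinger DP (subsets sized 1..n):
  {C}: scan cost=250, card=250
  {D}: scan cost=500, card=500
  {A}: scan cost=150, card=150
  {E}: scan cost=250, card=250
  {B}: scan cost=200, card=200
  {CD}: card=1000; try (C,hash)→5000, (D,merge)→7500, (C,merge)→7750, (D,hash)→9500, (D,nl)→125250, (C,nl)→125500; best=5000 via (C,hash)
  {AC}: card=300; try (A,hash)→2900, (C,merge)→3750, (A,merge)→3850, (C,hash)→4300, (C,nl)→37650, (A,nl)→37750; best=2900 via (A,hash)
  {CE}: card=6250; try (E,hash)→4500, (C,hash)→4500, (E,merge)→4750, (C,merge)→4750, (E,nl)→62750, (C,nl)→62750; best=4500 via (E,hash)
  {BC}: card=25000; try (B,hash)→3700, (C,merge)→4250, (B,merge)→4300, (C,hash)→4400, (C,nl)→50200, (B,nl)→50250; best=3700 via (B,hash)
  {ACD}: card=1200; try (A,hash)→8400, (D,merge)→10900, (D,hash)→12200, (A,merge)→17350, (D,nl)→152900, (A,nl)→155000; best=8400 via (A,hash)
  {CDE}: card=25000; try (E,hash)→10000, (E,merge)→18250, (D,hash)→19750, (D,merge)→97000, (E,nl)→255000, (D,nl)→3129500; best=10000 via (E,hash)
  {BCD}: card=100000; try (B,hash)→9200, (B,merge)→17800, (D,hash)→37700, (B,nl)→205000, (D,merge)→408700, (D,nl)→12503700; best=9200 via (B,hash)
  {ACE}: card=7500; try (E,hash)→7200, (E,merge)→8150, (A,hash)→13150, (E,nl)→77900, (A,merge)→93350, (A,nl)→942000; best=7200 via (E,hash)
  {ABC}: card=30000; try (B,hash)→6400, (B,merge)→7700, (A,hash)→31100, (B,nl)→62900, (A,merge)→405050, (A,nl)→3753700; best=6400 via (B,hash)
  {BCE}: card=625000; try (B,hash)→13950, (E,hash)→32700, (B,merge)→93800, (E,merge)→405950, (B,nl)→1254500, (E,nl)→6253700; best=13950 via (B,hash)
  {ACDE}: card=30000; try (E,hash)→13600, (D,hash)→23700, (E,merge)→25050, (A,hash)→37400, (D,merge)→117200, (E,nl)→308400 …(+3); best=13600 via (E,hash)
  {ABCD}: card=120000; try (B,hash)→12800, (B,merge)→24600, (D,hash)→45400, (A,hash)→111600, (B,nl)→248400, (D,merge)→491400 …(+3); best=12800 via (B,hash)
  {BCDE}: card=2500000; try (B,hash)→38200, (E,hash)→113200, (B,merge)→411800, (D,hash)→647950, (E,merge)→1811450, (B,nl)→5010000 …(+3); best=38200 via (B,hash)
  {ABCE}: card=750000; try (B,hash)→17900, (E,hash)→40400, (B,merge)→114000, (E,merge)→488650, (A,hash)→641350, (B,nl)→1507200 …(+3); best=17900 via (B,hash)
  {ABCDE}: card=3000000; try (B,hash)→46800, (E,hash)→136800, (B,merge)→495400, (D,hash)→776900, (E,merge)→2175050, (A,hash)→2540600 …(+6); best=46800 via (B,hash)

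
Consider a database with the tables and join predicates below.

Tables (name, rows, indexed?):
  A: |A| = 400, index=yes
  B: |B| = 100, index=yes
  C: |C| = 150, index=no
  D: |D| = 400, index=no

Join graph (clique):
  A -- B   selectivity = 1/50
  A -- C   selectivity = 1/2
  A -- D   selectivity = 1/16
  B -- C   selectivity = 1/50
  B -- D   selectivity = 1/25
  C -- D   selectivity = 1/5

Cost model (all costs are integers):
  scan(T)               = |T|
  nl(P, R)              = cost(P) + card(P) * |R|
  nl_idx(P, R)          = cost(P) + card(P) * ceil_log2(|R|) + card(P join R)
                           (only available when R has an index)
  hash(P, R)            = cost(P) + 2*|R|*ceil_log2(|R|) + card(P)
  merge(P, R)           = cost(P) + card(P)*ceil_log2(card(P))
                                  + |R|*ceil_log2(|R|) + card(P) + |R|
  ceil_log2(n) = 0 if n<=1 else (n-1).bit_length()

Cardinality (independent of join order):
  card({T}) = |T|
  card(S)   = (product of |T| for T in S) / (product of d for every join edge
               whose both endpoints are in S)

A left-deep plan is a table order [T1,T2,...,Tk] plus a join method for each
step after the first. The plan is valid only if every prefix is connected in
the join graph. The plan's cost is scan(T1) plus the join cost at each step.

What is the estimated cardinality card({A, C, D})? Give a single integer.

150000

Tables in S: A(400), C(150), D(400)
Edges inside S: A-C(d=2), A-D(d=16), C-D(d=5)
numerator = 400 * 150 * 400 = 24000000
denominator = 2 * 16 * 5 = 160
card(S) = 24000000 / 160 = 150000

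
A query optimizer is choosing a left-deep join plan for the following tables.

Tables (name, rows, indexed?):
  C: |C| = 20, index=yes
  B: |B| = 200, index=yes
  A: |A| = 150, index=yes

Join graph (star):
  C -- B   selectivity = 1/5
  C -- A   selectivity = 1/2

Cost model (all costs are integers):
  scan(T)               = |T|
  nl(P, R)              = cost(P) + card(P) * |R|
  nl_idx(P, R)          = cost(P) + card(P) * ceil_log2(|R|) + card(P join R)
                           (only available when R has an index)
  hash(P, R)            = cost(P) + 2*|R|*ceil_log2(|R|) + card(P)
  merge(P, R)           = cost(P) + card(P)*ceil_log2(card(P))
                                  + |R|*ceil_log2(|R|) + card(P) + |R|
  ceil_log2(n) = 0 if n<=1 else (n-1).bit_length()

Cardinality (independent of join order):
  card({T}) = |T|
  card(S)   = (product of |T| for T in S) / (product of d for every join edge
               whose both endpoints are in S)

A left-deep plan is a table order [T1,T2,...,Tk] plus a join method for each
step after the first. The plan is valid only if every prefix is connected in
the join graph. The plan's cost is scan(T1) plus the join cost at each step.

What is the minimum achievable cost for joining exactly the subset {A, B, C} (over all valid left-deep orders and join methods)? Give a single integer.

3800

Selinger DP over subsets of {A,B,C}:
  {C}: scan cost=20, card=20
  {B}: scan cost=200, card=200
  {A}: scan cost=150, card=150
  {BC}: card=800; try (C,hash)→600, (B,nl_idx)→980, (B,merge)→1940, (C,nl_idx)→2000, (C,merge)→2120, (B,hash)→3240 …(+2); best=600 via (C,hash)
  {AC}: card=1500; try (C,hash)→500, (A,merge)→1490, (C,merge)→1620, (A,nl_idx)→1680, (C,nl_idx)→2400, (A,hash)→2440 …(+2); best=500 via (C,hash)
  {ABC}: card=60000; try (A,hash)→3800, (B,hash)→5200, (A,merge)→10750, (B,merge)→20300, (A,nl_idx)→67000, (B,nl_idx)→72500 …(+2); best=3800 via (A,hash)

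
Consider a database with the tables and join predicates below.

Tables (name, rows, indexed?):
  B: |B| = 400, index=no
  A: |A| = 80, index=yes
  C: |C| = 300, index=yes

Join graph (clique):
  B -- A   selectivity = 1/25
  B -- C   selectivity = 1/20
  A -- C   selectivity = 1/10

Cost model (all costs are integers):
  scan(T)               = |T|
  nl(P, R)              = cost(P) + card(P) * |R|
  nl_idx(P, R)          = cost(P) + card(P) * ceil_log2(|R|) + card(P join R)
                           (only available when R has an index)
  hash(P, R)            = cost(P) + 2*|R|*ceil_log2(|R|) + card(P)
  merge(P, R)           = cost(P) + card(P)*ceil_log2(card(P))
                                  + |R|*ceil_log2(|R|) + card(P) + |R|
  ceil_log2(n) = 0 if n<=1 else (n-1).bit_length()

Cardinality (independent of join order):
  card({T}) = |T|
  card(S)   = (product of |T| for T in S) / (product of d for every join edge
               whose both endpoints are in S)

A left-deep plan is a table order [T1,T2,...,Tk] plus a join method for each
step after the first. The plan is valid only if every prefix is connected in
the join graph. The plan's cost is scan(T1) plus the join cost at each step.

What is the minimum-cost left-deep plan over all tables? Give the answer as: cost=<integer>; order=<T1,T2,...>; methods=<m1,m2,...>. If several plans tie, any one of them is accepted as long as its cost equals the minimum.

cost=8600; order=B,A,C; methods=hash,hash

Selinger DP (subsets sized 1..n):
  {B}: scan cost=400, card=400
  {A}: scan cost=80, card=80
  {C}: scan cost=300, card=300
  {AB}: card=1280; try (A,hash)→1920, (A,nl_idx)→4480, (B,merge)→4720, (A,merge)→5040, (B,hash)→7360, (B,nl)→32080 …(+1); best=1920 via (A,hash)
  {BC}: card=6000; try (C,hash)→6200, (B,merge)→7300, (C,merge)→7400, (B,hash)→7800, (C,nl_idx)→10000, (B,nl)→120300 …(+1); best=6200 via (C,hash)
  {AC}: card=2400; try (A,hash)→1720, (C,nl_idx)→3200, (C,merge)→3720, (A,merge)→3940, (A,nl_idx)→4800, (C,hash)→5560 …(+2); best=1720 via (A,hash)
  {ABC}: card=1920; try (C,hash)→8600, (B,hash)→11320, (A,hash)→13320, (C,nl_idx)→15360, (C,merge)→20280, (B,merge)→36920 …(+5); best=8600 via (C,hash)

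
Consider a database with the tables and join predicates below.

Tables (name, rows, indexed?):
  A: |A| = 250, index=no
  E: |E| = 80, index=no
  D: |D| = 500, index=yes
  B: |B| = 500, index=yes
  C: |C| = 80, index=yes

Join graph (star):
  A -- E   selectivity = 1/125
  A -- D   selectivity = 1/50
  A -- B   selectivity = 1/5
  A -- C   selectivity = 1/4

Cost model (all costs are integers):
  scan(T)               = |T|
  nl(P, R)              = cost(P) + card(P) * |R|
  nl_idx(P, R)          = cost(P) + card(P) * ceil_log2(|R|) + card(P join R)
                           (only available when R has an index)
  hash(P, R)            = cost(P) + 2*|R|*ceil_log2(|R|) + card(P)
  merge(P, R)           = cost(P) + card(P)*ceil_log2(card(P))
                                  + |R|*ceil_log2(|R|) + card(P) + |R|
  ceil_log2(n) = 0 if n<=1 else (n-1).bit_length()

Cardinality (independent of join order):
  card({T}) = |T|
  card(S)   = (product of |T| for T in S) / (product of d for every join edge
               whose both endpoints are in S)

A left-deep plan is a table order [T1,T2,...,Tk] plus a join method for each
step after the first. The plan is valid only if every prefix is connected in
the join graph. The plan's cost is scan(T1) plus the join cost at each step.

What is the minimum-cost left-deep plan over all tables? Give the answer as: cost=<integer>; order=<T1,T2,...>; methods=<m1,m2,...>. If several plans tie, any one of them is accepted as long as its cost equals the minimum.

Selinger DP (subsets sized 1..n):
  {A}: scan cost=250, card=250
  {E}: scan cost=80, card=80
  {D}: scan cost=500, card=500
  {B}: scan cost=500, card=500
  {C}: scan cost=80, card=80
  {AE}: card=160; try (E,hash)→1620, (A,merge)→2970, (E,merge)→3140, (A,hash)→4160, (A,nl)→20080, (E,nl)→20250; best=1620 via (E,hash)
  {AD}: card=2500; try (D,nl_idx)→5000, (A,hash)→5000, (D,merge)→7500, (A,merge)→7750, (D,hash)→9500, (D,nl)→125250 …(+1); best=5000 via (D,nl_idx)
  {AB}: card=25000; try (A,hash)→5000, (B,merge)→7500, (A,merge)→7750, (B,hash)→9500, (B,nl_idx)→27500, (B,nl)→125250 …(+1); best=5000 via (A,hash)
  {AC}: card=5000; try (C,hash)→1620, (A,merge)→2970, (C,merge)→3140, (A,hash)→4160, (C,nl_idx)→7000, (A,nl)→20080 …(+1); best=1620 via (C,hash)
  {ADE}: card=1600; try (D,nl_idx)→4660, (D,merge)→8060, (E,hash)→8620, (D,hash)→10780, (E,merge)→38140, (D,nl)→81620 …(+1); best=4660 via (D,nl_idx)
  {ABE}: card=16000; try (B,merge)→8060, (B,hash)→10780, (B,nl_idx)→19060, (E,hash)→31120, (B,nl)→81620, (E,merge)→405640 …(+1); best=8060 via (B,merge)
  {ACE}: card=3200; try (C,hash)→2900, (C,merge)→3700, (C,nl_idx)→5940, (E,hash)→7740, (C,nl)→14420, (E,merge)→72260 …(+1); best=2900 via (C,hash)
  {ABD}: card=250000; try (B,hash)→16500, (D,hash)→39000, (B,merge)→42500, (B,nl_idx)→277500, (D,merge)→410000, (D,nl_idx)→480000 …(+2); best=16500 via (B,hash)
  {ACD}: card=50000; try (C,hash)→8620, (D,hash)→15620, (C,merge)→38140, (C,nl_idx)→72500, (D,merge)→76620, (D,nl_idx)→96620 …(+2); best=8620 via (C,hash)
  {ABC}: card=500000; try (B,hash)→15620, (C,hash)→31120, (B,merge)→76620, (C,merge)→405640, (B,nl_idx)→546620, (C,nl_idx)→680000 …(+2); best=15620 via (B,hash)
  {ABDE}: card=160000; try (B,hash)→15260, (B,merge)→28860, (D,hash)→33060, (B,nl_idx)→179060, (D,merge)→253060, (E,hash)→267620 …(+5); best=15260 via (B,hash)
  {ACDE}: card=32000; try (C,hash)→7380, (D,hash)→15100, (C,merge)→24500, (C,nl_idx)→47860, (D,merge)→49500, (E,hash)→59740 …(+5); best=7380 via (C,hash)
  {ABCE}: card=320000; try (B,hash)→15100, (C,hash)→25180, (B,merge)→49500, (C,merge)→248700, (B,nl_idx)→351700, (C,nl_idx)→440060 …(+5); best=15100 via (B,hash)
  {ABCD}: card=5000000; try (B,hash)→67620, (C,hash)→267620, (D,hash)→524620, (B,merge)→863620, (C,merge)→4767140, (B,nl_idx)→5458620 …(+6); best=67620 via (B,hash)
  {ABCDE}: card=3200000; try (B,hash)→48380, (C,hash)→176380, (D,hash)→344100, (B,merge)→524380, (C,merge)→3055900, (B,nl_idx)→3495380 …(+9); best=48380 via (B,hash)

cost=48380; order=A,E,D,C,B; methods=hash,nl_idx,hash,hash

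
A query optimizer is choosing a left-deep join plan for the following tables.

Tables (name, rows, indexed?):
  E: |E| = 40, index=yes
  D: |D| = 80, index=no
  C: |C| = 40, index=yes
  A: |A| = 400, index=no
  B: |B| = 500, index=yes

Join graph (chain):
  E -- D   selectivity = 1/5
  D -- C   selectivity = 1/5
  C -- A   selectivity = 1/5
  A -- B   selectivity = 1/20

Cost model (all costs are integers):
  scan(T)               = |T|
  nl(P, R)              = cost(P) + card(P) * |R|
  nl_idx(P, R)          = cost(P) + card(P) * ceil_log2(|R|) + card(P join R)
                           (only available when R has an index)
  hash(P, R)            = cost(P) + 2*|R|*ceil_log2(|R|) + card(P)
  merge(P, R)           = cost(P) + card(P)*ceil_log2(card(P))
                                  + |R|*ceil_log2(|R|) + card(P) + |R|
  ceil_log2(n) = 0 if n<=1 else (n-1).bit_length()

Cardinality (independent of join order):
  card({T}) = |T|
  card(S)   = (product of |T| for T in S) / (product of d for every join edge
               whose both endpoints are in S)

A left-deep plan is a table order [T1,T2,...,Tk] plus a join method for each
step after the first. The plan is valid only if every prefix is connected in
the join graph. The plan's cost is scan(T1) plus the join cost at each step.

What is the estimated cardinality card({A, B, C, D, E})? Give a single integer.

Tables in S: A(400), B(500), C(40), D(80), E(40)
Edges inside S: E-D(d=5), D-C(d=5), C-A(d=5), A-B(d=20)
numerator = 400 * 500 * 40 * 80 * 40 = 25600000000
denominator = 5 * 5 * 5 * 20 = 2500
card(S) = 25600000000 / 2500 = 10240000

10240000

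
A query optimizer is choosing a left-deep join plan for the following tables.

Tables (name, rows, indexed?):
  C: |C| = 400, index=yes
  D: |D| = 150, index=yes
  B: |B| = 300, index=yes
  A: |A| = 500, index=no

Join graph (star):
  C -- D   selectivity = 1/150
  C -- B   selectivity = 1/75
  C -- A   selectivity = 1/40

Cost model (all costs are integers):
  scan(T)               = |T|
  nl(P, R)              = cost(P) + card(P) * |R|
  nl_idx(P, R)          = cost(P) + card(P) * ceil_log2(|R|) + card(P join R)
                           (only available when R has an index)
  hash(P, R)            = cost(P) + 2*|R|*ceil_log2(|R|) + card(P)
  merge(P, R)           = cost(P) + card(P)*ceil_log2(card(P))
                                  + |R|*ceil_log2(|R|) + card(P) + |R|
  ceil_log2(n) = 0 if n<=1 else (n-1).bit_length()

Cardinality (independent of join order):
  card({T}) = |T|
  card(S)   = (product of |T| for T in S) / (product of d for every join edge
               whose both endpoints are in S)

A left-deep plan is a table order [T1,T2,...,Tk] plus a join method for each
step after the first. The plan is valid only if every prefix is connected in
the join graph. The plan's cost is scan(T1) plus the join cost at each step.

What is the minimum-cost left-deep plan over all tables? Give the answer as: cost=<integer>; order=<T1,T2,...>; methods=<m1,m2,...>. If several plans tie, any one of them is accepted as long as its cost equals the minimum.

Selinger DP (subsets sized 1..n):
  {C}: scan cost=400, card=400
  {D}: scan cost=150, card=150
  {B}: scan cost=300, card=300
  {A}: scan cost=500, card=500
  {CD}: card=400; try (C,nl_idx)→1900, (D,hash)→3200, (D,nl_idx)→4000, (C,merge)→5500, (D,merge)→5750, (C,hash)→7500 …(+2); best=1900 via (C,nl_idx)
  {BC}: card=1600; try (C,nl_idx)→4600, (B,nl_idx)→5600, (B,hash)→6200, (C,merge)→7300, (B,merge)→7400, (C,hash)→7800 …(+2); best=4600 via (C,nl_idx)
  {AC}: card=5000; try (C,hash)→8200, (A,merge)→9400, (C,merge)→9500, (A,hash)→9800, (C,nl_idx)→10000, (A,nl)→200400 …(+1); best=8200 via (C,hash)
  {BCD}: card=1600; try (B,nl_idx)→7100, (B,hash)→7700, (D,hash)→8600, (B,merge)→8900, (D,nl_idx)→19000, (D,merge)→25150 …(+2); best=7100 via (B,nl_idx)
  {ACD}: card=5000; try (A,merge)→10900, (A,hash)→11300, (D,hash)→15600, (D,nl_idx)→53200, (D,merge)→79550, (A,nl)→201900 …(+1); best=10900 via (A,merge)
  {ABC}: card=20000; try (A,hash)→15200, (B,hash)→18600, (A,merge)→28800, (B,nl_idx)→73200, (B,merge)→81200, (A,nl)→804600 …(+1); best=15200 via (A,hash)
  {ABCD}: card=20000; try (A,hash)→17700, (B,hash)→21300, (A,merge)→31300, (D,hash)→37600, (B,nl_idx)→75900, (B,merge)→83900 …(+5); best=17700 via (A,hash)

cost=17700; order=D,C,B,A; methods=nl_idx,nl_idx,hash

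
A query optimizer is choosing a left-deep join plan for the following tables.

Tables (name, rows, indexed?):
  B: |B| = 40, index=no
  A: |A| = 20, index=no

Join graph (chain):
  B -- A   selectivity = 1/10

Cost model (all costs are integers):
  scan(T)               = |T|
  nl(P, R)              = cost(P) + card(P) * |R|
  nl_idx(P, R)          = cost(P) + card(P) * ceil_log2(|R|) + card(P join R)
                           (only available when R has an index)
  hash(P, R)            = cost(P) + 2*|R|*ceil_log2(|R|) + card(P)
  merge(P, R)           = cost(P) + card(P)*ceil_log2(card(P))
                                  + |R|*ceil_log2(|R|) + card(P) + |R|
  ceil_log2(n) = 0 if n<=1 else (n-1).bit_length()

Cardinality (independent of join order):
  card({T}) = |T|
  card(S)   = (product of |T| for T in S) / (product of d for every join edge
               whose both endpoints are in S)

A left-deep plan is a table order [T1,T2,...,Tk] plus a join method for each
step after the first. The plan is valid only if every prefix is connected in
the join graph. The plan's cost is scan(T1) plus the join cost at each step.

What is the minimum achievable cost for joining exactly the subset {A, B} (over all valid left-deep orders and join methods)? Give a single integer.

Selinger DP over subsets of {A,B}:
  {B}: scan cost=40, card=40
  {A}: scan cost=20, card=20
  {AB}: card=80; try (A,hash)→280, (B,merge)→420, (A,merge)→440, (B,hash)→520, (B,nl)→820, (A,nl)→840; best=280 via (A,hash)

280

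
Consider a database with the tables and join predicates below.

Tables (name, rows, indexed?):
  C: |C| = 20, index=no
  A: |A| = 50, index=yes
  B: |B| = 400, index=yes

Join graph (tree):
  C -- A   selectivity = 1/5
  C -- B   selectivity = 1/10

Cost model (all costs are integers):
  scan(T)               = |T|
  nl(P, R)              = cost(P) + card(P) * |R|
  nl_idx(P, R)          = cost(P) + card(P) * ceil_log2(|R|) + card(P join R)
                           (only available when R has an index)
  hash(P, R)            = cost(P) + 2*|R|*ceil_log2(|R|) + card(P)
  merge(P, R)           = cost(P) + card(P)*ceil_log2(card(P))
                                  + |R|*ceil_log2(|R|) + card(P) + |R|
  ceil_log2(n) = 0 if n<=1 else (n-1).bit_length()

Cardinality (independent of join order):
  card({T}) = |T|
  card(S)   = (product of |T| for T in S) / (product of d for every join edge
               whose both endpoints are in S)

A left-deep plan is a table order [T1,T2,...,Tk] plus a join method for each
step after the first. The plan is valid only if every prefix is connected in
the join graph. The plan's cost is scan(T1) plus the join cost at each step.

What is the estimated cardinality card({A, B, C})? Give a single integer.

8000

Tables in S: A(50), B(400), C(20)
Edges inside S: C-A(d=5), C-B(d=10)
numerator = 50 * 400 * 20 = 400000
denominator = 5 * 10 = 50
card(S) = 400000 / 50 = 8000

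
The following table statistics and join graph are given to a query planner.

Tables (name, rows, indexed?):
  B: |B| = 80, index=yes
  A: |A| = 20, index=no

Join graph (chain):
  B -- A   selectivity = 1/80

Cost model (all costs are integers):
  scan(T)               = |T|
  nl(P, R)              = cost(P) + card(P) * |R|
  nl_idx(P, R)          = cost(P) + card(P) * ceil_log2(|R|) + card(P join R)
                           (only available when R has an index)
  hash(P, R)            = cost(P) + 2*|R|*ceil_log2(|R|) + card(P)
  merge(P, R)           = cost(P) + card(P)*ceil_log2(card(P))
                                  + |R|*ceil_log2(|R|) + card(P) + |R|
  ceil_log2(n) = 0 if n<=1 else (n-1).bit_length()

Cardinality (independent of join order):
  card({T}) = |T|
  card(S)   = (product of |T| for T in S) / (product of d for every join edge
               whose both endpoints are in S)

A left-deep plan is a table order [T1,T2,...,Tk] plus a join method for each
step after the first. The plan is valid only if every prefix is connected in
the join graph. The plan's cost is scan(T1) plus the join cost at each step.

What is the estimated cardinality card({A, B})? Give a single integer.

Tables in S: A(20), B(80)
Edges inside S: B-A(d=80)
numerator = 20 * 80 = 1600
denominator = 80 = 80
card(S) = 1600 / 80 = 20

20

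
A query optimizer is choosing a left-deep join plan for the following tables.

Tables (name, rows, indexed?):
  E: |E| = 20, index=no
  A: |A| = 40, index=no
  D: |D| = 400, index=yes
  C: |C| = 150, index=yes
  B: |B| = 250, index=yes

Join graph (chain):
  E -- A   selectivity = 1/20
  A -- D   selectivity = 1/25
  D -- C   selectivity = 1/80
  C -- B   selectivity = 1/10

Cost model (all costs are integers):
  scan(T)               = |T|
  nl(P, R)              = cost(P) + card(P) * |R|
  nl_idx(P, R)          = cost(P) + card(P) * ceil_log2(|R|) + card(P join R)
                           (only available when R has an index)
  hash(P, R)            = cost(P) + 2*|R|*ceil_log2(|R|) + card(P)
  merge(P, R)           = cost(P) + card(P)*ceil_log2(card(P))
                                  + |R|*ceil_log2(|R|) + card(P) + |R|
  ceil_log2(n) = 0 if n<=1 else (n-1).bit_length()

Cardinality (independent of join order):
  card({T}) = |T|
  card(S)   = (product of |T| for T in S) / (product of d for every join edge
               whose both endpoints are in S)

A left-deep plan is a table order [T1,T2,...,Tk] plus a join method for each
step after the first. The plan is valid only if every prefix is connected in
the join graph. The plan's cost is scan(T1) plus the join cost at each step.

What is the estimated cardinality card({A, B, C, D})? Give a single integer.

Tables in S: A(40), B(250), C(150), D(400)
Edges inside S: A-D(d=25), D-C(d=80), C-B(d=10)
numerator = 40 * 250 * 150 * 400 = 600000000
denominator = 25 * 80 * 10 = 20000
card(S) = 600000000 / 20000 = 30000

30000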